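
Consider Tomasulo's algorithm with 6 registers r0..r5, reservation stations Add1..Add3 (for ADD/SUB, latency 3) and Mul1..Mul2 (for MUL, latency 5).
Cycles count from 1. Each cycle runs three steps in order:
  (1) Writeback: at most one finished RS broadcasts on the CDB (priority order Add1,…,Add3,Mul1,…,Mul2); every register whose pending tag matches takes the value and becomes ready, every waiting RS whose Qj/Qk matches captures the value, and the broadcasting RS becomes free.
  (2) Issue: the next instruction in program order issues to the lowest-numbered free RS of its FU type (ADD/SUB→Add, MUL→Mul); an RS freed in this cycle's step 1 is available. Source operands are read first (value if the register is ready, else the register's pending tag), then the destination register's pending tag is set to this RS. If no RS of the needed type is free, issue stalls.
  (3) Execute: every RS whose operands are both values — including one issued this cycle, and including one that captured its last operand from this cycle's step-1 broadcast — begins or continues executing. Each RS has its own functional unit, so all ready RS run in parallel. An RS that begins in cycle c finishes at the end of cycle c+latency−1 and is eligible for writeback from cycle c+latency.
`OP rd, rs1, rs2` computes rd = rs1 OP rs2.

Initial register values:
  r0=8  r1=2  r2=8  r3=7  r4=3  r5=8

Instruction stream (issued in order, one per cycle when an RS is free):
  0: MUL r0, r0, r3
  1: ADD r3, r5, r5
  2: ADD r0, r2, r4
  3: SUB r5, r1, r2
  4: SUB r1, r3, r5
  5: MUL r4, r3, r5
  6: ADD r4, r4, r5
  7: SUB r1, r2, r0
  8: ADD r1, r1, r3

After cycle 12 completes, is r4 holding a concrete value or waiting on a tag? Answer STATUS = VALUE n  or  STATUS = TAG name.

cycle 1: issue MUL r0<-Mul1 // r0:Mul1,r1:2,r2:8,r3:7,r4:3,r5:8
cycle 2: issue ADD r3<-Add1 // r0:Mul1,r1:2,r2:8,r3:Add1,r4:3,r5:8
cycle 3: issue ADD r0<-Add2 // r0:Add2,r1:2,r2:8,r3:Add1,r4:3,r5:8
cycle 4: issue SUB r5<-Add3 // r0:Add2,r1:2,r2:8,r3:Add1,r4:3,r5:Add3
cycle 5: CDB Add1=16; issue SUB r1<-Add1 // r0:Add2,r1:Add1,r2:8,r3:16,r4:3,r5:Add3
cycle 6: CDB Add2=11; issue MUL r4<-Mul2 // r0:11,r1:Add1,r2:8,r3:16,r4:Mul2,r5:Add3
cycle 7: CDB Add3=-6; issue ADD r4<-Add2 // r0:11,r1:Add1,r2:8,r3:16,r4:Add2,r5:-6
cycle 8: CDB Mul1=56; issue SUB r1<-Add3 // r0:11,r1:Add3,r2:8,r3:16,r4:Add2,r5:-6
cycle 9: stall // r0:11,r1:Add3,r2:8,r3:16,r4:Add2,r5:-6
cycle 10: CDB Add1=22; issue ADD r1<-Add1 // r0:11,r1:Add1,r2:8,r3:16,r4:Add2,r5:-6
cycle 11: CDB Add3=-3 // r0:11,r1:Add1,r2:8,r3:16,r4:Add2,r5:-6
cycle 12: CDB Mul2=-96 // r0:11,r1:Add1,r2:8,r3:16,r4:Add2,r5:-6

STATUS = TAG Add2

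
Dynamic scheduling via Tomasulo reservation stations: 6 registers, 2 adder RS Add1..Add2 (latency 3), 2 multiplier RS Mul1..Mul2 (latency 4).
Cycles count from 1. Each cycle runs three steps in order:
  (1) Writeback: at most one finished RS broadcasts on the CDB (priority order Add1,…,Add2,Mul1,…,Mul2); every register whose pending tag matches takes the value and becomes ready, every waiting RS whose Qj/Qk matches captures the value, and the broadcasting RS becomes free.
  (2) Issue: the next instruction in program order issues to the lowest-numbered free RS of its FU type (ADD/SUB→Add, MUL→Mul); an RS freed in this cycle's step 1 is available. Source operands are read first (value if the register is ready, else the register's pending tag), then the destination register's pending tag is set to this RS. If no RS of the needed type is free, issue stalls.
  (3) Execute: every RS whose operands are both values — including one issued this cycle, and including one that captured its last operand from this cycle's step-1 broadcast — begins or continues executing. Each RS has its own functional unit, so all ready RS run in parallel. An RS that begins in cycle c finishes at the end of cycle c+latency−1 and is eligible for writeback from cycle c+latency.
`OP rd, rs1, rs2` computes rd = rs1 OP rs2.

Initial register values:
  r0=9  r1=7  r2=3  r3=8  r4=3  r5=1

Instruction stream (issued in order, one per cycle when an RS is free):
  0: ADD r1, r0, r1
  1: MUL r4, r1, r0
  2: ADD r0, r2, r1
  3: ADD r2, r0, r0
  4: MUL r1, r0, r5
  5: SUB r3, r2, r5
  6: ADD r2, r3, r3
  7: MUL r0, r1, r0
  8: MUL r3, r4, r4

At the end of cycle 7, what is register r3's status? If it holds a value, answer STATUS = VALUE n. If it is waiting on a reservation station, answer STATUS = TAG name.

c1: issue ADD r1<-Add1 | r0:9,r1:Add1,r2:3,r3:8,r4:3,r5:1
c2: issue MUL r4<-Mul1 | r0:9,r1:Add1,r2:3,r3:8,r4:Mul1,r5:1
c3: issue ADD r0<-Add2 | r0:Add2,r1:Add1,r2:3,r3:8,r4:Mul1,r5:1
c4: CDB Add1=16; issue ADD r2<-Add1 | r0:Add2,r1:16,r2:Add1,r3:8,r4:Mul1,r5:1
c5: issue MUL r1<-Mul2 | r0:Add2,r1:Mul2,r2:Add1,r3:8,r4:Mul1,r5:1
c6: stall | r0:Add2,r1:Mul2,r2:Add1,r3:8,r4:Mul1,r5:1
c7: CDB Add2=19; issue SUB r3<-Add2 | r0:19,r1:Mul2,r2:Add1,r3:Add2,r4:Mul1,r5:1

STATUS = TAG Add2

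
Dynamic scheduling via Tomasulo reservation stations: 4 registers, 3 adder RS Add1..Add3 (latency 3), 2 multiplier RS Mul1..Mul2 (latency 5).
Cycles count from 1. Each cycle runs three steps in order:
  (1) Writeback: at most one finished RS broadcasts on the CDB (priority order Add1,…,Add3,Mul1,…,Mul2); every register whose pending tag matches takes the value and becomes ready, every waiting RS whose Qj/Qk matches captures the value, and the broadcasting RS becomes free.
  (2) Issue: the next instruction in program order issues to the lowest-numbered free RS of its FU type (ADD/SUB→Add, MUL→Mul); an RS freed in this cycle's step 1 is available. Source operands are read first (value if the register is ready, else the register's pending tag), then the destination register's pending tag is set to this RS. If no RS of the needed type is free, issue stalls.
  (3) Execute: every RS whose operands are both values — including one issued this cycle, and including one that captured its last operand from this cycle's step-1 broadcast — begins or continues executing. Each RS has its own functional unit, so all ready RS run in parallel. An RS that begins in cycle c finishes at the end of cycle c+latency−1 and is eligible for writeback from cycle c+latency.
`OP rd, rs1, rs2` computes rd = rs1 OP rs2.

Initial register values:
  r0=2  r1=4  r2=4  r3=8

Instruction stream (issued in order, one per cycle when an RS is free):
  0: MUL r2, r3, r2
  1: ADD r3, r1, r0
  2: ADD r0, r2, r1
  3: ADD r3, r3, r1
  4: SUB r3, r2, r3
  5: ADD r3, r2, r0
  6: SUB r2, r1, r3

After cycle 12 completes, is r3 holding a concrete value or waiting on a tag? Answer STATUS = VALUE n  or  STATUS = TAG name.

cycle 1: issue MUL r2<-Mul1 // r0:2,r1:4,r2:Mul1,r3:8
cycle 2: issue ADD r3<-Add1 // r0:2,r1:4,r2:Mul1,r3:Add1
cycle 3: issue ADD r0<-Add2 // r0:Add2,r1:4,r2:Mul1,r3:Add1
cycle 4: issue ADD r3<-Add3 // r0:Add2,r1:4,r2:Mul1,r3:Add3
cycle 5: CDB Add1=6; issue SUB r3<-Add1 // r0:Add2,r1:4,r2:Mul1,r3:Add1
cycle 6: CDB Mul1=32; stall // r0:Add2,r1:4,r2:32,r3:Add1
cycle 7: stall // r0:Add2,r1:4,r2:32,r3:Add1
cycle 8: CDB Add3=10; issue ADD r3<-Add3 // r0:Add2,r1:4,r2:32,r3:Add3
cycle 9: CDB Add2=36; issue SUB r2<-Add2 // r0:36,r1:4,r2:Add2,r3:Add3
cycle 10: - // r0:36,r1:4,r2:Add2,r3:Add3
cycle 11: CDB Add1=22 // r0:36,r1:4,r2:Add2,r3:Add3
cycle 12: CDB Add3=68 // r0:36,r1:4,r2:Add2,r3:68

STATUS = VALUE 68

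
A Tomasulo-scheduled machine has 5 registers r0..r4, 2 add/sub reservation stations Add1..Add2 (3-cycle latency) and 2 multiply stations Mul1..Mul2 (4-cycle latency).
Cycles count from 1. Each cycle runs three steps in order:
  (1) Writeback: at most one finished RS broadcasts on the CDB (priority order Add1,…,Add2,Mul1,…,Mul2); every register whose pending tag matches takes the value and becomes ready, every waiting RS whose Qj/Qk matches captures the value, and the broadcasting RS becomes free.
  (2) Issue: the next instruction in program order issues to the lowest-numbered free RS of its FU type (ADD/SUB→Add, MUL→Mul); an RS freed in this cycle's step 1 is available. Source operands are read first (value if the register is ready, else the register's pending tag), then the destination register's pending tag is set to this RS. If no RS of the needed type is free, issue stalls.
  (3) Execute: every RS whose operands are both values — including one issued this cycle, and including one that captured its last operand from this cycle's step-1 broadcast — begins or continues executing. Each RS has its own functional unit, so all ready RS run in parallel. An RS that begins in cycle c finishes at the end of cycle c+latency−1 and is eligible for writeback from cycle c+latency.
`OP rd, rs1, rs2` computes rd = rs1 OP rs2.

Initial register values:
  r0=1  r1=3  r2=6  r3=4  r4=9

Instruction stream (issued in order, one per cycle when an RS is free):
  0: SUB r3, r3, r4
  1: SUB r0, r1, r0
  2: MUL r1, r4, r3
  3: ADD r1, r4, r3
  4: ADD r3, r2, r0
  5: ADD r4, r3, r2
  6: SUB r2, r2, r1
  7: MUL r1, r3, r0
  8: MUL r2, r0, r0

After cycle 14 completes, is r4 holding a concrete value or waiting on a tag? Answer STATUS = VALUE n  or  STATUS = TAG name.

  c1: issue SUB r3<-Add1  regs: r0:1,r1:3,r2:6,r3:Add1,r4:9
  c2: issue SUB r0<-Add2  regs: r0:Add2,r1:3,r2:6,r3:Add1,r4:9
  c3: issue MUL r1<-Mul1  regs: r0:Add2,r1:Mul1,r2:6,r3:Add1,r4:9
  c4: CDB Add1=-5; issue ADD r1<-Add1  regs: r0:Add2,r1:Add1,r2:6,r3:-5,r4:9
  c5: CDB Add2=2; issue ADD r3<-Add2  regs: r0:2,r1:Add1,r2:6,r3:Add2,r4:9
  c6: stall  regs: r0:2,r1:Add1,r2:6,r3:Add2,r4:9
  c7: CDB Add1=4; issue ADD r4<-Add1  regs: r0:2,r1:4,r2:6,r3:Add2,r4:Add1
  c8: CDB Add2=8; issue SUB r2<-Add2  regs: r0:2,r1:4,r2:Add2,r3:8,r4:Add1
  c9: CDB Mul1=-45; issue MUL r1<-Mul1  regs: r0:2,r1:Mul1,r2:Add2,r3:8,r4:Add1
  c10: issue MUL r2<-Mul2  regs: r0:2,r1:Mul1,r2:Mul2,r3:8,r4:Add1
  c11: CDB Add1=14  regs: r0:2,r1:Mul1,r2:Mul2,r3:8,r4:14
  c12: CDB Add2=2  regs: r0:2,r1:Mul1,r2:Mul2,r3:8,r4:14
  c13: CDB Mul1=16  regs: r0:2,r1:16,r2:Mul2,r3:8,r4:14
  c14: CDB Mul2=4  regs: r0:2,r1:16,r2:4,r3:8,r4:14

STATUS = VALUE 14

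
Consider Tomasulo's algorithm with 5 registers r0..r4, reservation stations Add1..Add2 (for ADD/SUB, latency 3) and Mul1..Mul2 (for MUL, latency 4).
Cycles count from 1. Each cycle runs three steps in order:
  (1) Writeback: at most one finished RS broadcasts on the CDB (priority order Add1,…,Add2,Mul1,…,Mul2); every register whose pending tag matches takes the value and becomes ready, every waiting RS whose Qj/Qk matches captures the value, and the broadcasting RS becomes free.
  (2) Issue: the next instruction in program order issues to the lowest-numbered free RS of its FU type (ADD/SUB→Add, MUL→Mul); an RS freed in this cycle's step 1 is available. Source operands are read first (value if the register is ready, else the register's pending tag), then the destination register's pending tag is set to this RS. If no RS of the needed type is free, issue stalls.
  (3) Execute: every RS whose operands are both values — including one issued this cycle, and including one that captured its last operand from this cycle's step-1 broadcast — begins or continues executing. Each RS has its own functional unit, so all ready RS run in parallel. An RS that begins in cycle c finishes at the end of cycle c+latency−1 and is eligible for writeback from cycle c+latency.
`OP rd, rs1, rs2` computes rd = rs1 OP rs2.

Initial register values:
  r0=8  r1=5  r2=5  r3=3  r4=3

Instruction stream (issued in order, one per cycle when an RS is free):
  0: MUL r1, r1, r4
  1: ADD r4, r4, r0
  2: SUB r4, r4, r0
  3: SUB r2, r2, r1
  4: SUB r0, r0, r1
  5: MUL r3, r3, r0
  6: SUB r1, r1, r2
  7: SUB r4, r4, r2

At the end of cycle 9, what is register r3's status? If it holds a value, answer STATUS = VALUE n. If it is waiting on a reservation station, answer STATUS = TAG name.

cycle 1: issue MUL r1<-Mul1 // r0:8,r1:Mul1,r2:5,r3:3,r4:3
cycle 2: issue ADD r4<-Add1 // r0:8,r1:Mul1,r2:5,r3:3,r4:Add1
cycle 3: issue SUB r4<-Add2 // r0:8,r1:Mul1,r2:5,r3:3,r4:Add2
cycle 4: stall // r0:8,r1:Mul1,r2:5,r3:3,r4:Add2
cycle 5: CDB Add1=11; issue SUB r2<-Add1 // r0:8,r1:Mul1,r2:Add1,r3:3,r4:Add2
cycle 6: CDB Mul1=15; stall // r0:8,r1:15,r2:Add1,r3:3,r4:Add2
cycle 7: stall // r0:8,r1:15,r2:Add1,r3:3,r4:Add2
cycle 8: CDB Add2=3; issue SUB r0<-Add2 // r0:Add2,r1:15,r2:Add1,r3:3,r4:3
cycle 9: CDB Add1=-10; issue MUL r3<-Mul1 // r0:Add2,r1:15,r2:-10,r3:Mul1,r4:3

STATUS = TAG Mul1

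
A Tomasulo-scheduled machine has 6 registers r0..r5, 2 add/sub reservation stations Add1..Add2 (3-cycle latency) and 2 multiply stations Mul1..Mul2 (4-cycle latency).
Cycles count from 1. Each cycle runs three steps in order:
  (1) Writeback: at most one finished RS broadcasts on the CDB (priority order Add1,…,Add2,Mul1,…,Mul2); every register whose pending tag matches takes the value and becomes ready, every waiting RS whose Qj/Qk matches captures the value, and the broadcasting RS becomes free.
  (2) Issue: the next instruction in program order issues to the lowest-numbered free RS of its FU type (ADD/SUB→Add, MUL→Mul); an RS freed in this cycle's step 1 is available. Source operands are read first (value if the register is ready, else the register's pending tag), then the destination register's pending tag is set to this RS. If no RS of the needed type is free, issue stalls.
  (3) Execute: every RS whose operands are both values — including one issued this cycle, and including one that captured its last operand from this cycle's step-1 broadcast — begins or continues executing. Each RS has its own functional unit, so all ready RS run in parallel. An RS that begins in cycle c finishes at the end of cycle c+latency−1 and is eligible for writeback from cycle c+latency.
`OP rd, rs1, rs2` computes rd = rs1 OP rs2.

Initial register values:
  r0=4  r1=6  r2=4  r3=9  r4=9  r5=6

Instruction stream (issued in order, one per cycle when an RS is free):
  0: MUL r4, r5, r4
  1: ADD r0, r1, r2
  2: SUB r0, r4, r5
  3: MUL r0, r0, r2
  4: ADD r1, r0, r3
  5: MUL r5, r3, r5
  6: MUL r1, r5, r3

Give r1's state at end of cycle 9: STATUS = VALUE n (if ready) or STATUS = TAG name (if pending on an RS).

STATUS = TAG Add1

c1: issue MUL r4<-Mul1 | r0:4,r1:6,r2:4,r3:9,r4:Mul1,r5:6
c2: issue ADD r0<-Add1 | r0:Add1,r1:6,r2:4,r3:9,r4:Mul1,r5:6
c3: issue SUB r0<-Add2 | r0:Add2,r1:6,r2:4,r3:9,r4:Mul1,r5:6
c4: issue MUL r0<-Mul2 | r0:Mul2,r1:6,r2:4,r3:9,r4:Mul1,r5:6
c5: CDB Add1=10; issue ADD r1<-Add1 | r0:Mul2,r1:Add1,r2:4,r3:9,r4:Mul1,r5:6
c6: CDB Mul1=54; issue MUL r5<-Mul1 | r0:Mul2,r1:Add1,r2:4,r3:9,r4:54,r5:Mul1
c7: stall | r0:Mul2,r1:Add1,r2:4,r3:9,r4:54,r5:Mul1
c8: stall | r0:Mul2,r1:Add1,r2:4,r3:9,r4:54,r5:Mul1
c9: CDB Add2=48; stall | r0:Mul2,r1:Add1,r2:4,r3:9,r4:54,r5:Mul1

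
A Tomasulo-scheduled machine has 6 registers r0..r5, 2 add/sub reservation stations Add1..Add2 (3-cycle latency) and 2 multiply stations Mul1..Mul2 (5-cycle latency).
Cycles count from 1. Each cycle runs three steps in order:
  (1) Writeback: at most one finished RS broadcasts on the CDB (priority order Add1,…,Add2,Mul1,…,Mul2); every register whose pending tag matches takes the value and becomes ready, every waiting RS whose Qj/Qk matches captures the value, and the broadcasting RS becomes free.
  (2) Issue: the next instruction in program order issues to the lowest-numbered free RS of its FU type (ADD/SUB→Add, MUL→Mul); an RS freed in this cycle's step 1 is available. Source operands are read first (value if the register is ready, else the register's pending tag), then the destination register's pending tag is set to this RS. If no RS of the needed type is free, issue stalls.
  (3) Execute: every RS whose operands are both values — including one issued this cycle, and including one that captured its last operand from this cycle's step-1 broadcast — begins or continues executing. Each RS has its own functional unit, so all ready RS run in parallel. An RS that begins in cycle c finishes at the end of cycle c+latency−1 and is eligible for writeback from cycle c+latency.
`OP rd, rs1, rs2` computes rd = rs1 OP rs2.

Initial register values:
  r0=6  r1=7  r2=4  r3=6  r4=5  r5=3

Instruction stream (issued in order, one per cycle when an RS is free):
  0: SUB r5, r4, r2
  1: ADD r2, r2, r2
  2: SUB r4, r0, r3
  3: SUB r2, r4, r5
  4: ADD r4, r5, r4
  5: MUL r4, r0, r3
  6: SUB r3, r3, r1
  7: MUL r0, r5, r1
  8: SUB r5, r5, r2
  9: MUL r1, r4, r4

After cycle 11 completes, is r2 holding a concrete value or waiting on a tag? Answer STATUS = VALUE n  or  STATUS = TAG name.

cycle 1: issue SUB r5<-Add1 // r0:6,r1:7,r2:4,r3:6,r4:5,r5:Add1
cycle 2: issue ADD r2<-Add2 // r0:6,r1:7,r2:Add2,r3:6,r4:5,r5:Add1
cycle 3: stall // r0:6,r1:7,r2:Add2,r3:6,r4:5,r5:Add1
cycle 4: CDB Add1=1; issue SUB r4<-Add1 // r0:6,r1:7,r2:Add2,r3:6,r4:Add1,r5:1
cycle 5: CDB Add2=8; issue SUB r2<-Add2 // r0:6,r1:7,r2:Add2,r3:6,r4:Add1,r5:1
cycle 6: stall // r0:6,r1:7,r2:Add2,r3:6,r4:Add1,r5:1
cycle 7: CDB Add1=0; issue ADD r4<-Add1 // r0:6,r1:7,r2:Add2,r3:6,r4:Add1,r5:1
cycle 8: issue MUL r4<-Mul1 // r0:6,r1:7,r2:Add2,r3:6,r4:Mul1,r5:1
cycle 9: stall // r0:6,r1:7,r2:Add2,r3:6,r4:Mul1,r5:1
cycle 10: CDB Add1=1; issue SUB r3<-Add1 // r0:6,r1:7,r2:Add2,r3:Add1,r4:Mul1,r5:1
cycle 11: CDB Add2=-1; issue MUL r0<-Mul2 // r0:Mul2,r1:7,r2:-1,r3:Add1,r4:Mul1,r5:1

STATUS = VALUE -1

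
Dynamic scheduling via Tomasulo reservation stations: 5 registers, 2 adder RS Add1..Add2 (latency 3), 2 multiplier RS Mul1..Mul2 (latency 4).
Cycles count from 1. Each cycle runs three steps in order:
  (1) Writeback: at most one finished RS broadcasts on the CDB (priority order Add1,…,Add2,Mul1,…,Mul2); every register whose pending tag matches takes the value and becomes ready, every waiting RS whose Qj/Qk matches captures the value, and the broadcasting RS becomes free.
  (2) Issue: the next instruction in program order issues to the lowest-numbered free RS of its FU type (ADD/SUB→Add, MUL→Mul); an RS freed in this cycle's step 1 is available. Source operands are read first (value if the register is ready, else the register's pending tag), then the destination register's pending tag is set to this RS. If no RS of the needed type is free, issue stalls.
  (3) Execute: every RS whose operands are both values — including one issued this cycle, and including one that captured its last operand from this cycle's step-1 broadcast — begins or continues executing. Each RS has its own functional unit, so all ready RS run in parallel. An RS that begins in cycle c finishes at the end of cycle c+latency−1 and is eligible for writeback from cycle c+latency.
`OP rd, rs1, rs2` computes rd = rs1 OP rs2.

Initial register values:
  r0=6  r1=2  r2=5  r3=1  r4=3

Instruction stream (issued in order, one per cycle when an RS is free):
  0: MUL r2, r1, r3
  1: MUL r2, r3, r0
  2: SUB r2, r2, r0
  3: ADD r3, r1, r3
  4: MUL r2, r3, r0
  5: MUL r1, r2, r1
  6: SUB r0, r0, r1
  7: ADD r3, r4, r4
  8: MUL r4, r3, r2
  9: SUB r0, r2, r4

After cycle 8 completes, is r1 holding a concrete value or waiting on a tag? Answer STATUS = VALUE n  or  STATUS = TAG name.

STATUS = TAG Mul2

  c1: issue MUL r2<-Mul1  regs: r0:6,r1:2,r2:Mul1,r3:1,r4:3
  c2: issue MUL r2<-Mul2  regs: r0:6,r1:2,r2:Mul2,r3:1,r4:3
  c3: issue SUB r2<-Add1  regs: r0:6,r1:2,r2:Add1,r3:1,r4:3
  c4: issue ADD r3<-Add2  regs: r0:6,r1:2,r2:Add1,r3:Add2,r4:3
  c5: CDB Mul1=2; issue MUL r2<-Mul1  regs: r0:6,r1:2,r2:Mul1,r3:Add2,r4:3
  c6: CDB Mul2=6; issue MUL r1<-Mul2  regs: r0:6,r1:Mul2,r2:Mul1,r3:Add2,r4:3
  c7: CDB Add2=3; issue SUB r0<-Add2  regs: r0:Add2,r1:Mul2,r2:Mul1,r3:3,r4:3
  c8: stall  regs: r0:Add2,r1:Mul2,r2:Mul1,r3:3,r4:3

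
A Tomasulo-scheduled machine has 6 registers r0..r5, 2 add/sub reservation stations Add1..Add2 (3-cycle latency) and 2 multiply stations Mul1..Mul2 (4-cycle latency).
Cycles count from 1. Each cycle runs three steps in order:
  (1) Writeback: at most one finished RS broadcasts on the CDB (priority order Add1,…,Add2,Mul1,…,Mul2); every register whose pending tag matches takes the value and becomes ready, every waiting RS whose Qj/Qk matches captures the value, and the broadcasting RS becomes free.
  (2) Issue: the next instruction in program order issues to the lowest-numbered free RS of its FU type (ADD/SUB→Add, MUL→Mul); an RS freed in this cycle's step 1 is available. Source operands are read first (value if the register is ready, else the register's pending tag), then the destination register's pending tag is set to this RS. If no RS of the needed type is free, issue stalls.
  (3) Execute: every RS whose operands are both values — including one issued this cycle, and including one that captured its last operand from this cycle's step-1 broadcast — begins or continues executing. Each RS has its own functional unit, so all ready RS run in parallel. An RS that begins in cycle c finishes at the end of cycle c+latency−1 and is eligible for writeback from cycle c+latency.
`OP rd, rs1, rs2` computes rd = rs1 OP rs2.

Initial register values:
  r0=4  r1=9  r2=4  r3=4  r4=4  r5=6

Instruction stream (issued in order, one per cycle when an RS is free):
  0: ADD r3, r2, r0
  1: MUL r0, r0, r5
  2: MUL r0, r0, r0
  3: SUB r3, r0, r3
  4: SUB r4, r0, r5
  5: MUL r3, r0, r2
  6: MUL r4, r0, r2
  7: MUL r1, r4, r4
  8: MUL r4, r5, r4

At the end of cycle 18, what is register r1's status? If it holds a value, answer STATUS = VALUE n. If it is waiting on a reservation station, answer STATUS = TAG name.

cycle 1: issue ADD r3<-Add1 // r0:4,r1:9,r2:4,r3:Add1,r4:4,r5:6
cycle 2: issue MUL r0<-Mul1 // r0:Mul1,r1:9,r2:4,r3:Add1,r4:4,r5:6
cycle 3: issue MUL r0<-Mul2 // r0:Mul2,r1:9,r2:4,r3:Add1,r4:4,r5:6
cycle 4: CDB Add1=8; issue SUB r3<-Add1 // r0:Mul2,r1:9,r2:4,r3:Add1,r4:4,r5:6
cycle 5: issue SUB r4<-Add2 // r0:Mul2,r1:9,r2:4,r3:Add1,r4:Add2,r5:6
cycle 6: CDB Mul1=24; issue MUL r3<-Mul1 // r0:Mul2,r1:9,r2:4,r3:Mul1,r4:Add2,r5:6
cycle 7: stall // r0:Mul2,r1:9,r2:4,r3:Mul1,r4:Add2,r5:6
cycle 8: stall // r0:Mul2,r1:9,r2:4,r3:Mul1,r4:Add2,r5:6
cycle 9: stall // r0:Mul2,r1:9,r2:4,r3:Mul1,r4:Add2,r5:6
cycle 10: CDB Mul2=576; issue MUL r4<-Mul2 // r0:576,r1:9,r2:4,r3:Mul1,r4:Mul2,r5:6
cycle 11: stall // r0:576,r1:9,r2:4,r3:Mul1,r4:Mul2,r5:6
cycle 12: stall // r0:576,r1:9,r2:4,r3:Mul1,r4:Mul2,r5:6
cycle 13: CDB Add1=568; stall // r0:576,r1:9,r2:4,r3:Mul1,r4:Mul2,r5:6
cycle 14: CDB Add2=570; stall // r0:576,r1:9,r2:4,r3:Mul1,r4:Mul2,r5:6
cycle 15: CDB Mul1=2304; issue MUL r1<-Mul1 // r0:576,r1:Mul1,r2:4,r3:2304,r4:Mul2,r5:6
cycle 16: CDB Mul2=2304; issue MUL r4<-Mul2 // r0:576,r1:Mul1,r2:4,r3:2304,r4:Mul2,r5:6
cycle 17: - // r0:576,r1:Mul1,r2:4,r3:2304,r4:Mul2,r5:6
cycle 18: - // r0:576,r1:Mul1,r2:4,r3:2304,r4:Mul2,r5:6

STATUS = TAG Mul1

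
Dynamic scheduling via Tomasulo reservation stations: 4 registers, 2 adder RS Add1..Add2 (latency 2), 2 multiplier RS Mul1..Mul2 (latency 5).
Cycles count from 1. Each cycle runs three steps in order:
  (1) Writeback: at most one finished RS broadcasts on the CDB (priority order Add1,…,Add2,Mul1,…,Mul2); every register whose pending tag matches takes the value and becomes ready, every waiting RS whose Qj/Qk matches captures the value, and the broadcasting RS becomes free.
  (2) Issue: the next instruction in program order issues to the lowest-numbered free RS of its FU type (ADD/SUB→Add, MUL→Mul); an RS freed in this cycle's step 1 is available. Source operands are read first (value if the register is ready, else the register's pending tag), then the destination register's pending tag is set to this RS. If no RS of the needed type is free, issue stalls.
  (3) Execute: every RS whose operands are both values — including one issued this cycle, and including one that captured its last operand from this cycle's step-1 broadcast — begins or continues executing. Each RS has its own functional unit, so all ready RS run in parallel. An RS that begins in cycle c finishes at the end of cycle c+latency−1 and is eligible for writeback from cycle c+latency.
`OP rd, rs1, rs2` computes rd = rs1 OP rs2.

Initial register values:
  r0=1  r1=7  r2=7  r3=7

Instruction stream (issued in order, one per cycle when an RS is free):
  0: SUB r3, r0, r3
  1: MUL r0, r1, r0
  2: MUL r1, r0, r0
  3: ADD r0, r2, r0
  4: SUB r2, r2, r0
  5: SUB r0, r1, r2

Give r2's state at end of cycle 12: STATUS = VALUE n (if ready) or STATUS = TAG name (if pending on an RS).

STATUS = VALUE -7

cycle 1: issue SUB r3<-Add1 // r0:1,r1:7,r2:7,r3:Add1
cycle 2: issue MUL r0<-Mul1 // r0:Mul1,r1:7,r2:7,r3:Add1
cycle 3: CDB Add1=-6; issue MUL r1<-Mul2 // r0:Mul1,r1:Mul2,r2:7,r3:-6
cycle 4: issue ADD r0<-Add1 // r0:Add1,r1:Mul2,r2:7,r3:-6
cycle 5: issue SUB r2<-Add2 // r0:Add1,r1:Mul2,r2:Add2,r3:-6
cycle 6: stall // r0:Add1,r1:Mul2,r2:Add2,r3:-6
cycle 7: CDB Mul1=7; stall // r0:Add1,r1:Mul2,r2:Add2,r3:-6
cycle 8: stall // r0:Add1,r1:Mul2,r2:Add2,r3:-6
cycle 9: CDB Add1=14; issue SUB r0<-Add1 // r0:Add1,r1:Mul2,r2:Add2,r3:-6
cycle 10: - // r0:Add1,r1:Mul2,r2:Add2,r3:-6
cycle 11: CDB Add2=-7 // r0:Add1,r1:Mul2,r2:-7,r3:-6
cycle 12: CDB Mul2=49 // r0:Add1,r1:49,r2:-7,r3:-6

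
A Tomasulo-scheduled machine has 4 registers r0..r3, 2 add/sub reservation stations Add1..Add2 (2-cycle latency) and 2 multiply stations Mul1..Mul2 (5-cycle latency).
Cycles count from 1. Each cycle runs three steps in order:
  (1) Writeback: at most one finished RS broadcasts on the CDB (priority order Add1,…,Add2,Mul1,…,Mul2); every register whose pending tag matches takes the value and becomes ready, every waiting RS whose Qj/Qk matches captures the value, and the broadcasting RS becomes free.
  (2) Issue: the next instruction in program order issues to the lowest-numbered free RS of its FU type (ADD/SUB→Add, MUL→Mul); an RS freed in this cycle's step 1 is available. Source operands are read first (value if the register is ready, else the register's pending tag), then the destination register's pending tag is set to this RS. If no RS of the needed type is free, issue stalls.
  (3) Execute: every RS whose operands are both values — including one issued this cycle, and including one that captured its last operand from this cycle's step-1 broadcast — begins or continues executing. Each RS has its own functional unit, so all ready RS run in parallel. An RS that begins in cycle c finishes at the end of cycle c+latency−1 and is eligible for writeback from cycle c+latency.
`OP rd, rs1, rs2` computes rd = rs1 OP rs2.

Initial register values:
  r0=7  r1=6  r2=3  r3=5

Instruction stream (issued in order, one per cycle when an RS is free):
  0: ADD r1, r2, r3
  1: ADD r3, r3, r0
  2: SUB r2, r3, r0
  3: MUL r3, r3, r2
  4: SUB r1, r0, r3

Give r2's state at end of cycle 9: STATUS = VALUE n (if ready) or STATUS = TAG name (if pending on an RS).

  c1: issue ADD r1<-Add1  regs: r0:7,r1:Add1,r2:3,r3:5
  c2: issue ADD r3<-Add2  regs: r0:7,r1:Add1,r2:3,r3:Add2
  c3: CDB Add1=8; issue SUB r2<-Add1  regs: r0:7,r1:8,r2:Add1,r3:Add2
  c4: CDB Add2=12; issue MUL r3<-Mul1  regs: r0:7,r1:8,r2:Add1,r3:Mul1
  c5: issue SUB r1<-Add2  regs: r0:7,r1:Add2,r2:Add1,r3:Mul1
  c6: CDB Add1=5  regs: r0:7,r1:Add2,r2:5,r3:Mul1
  c7: -  regs: r0:7,r1:Add2,r2:5,r3:Mul1
  c8: -  regs: r0:7,r1:Add2,r2:5,r3:Mul1
  c9: -  regs: r0:7,r1:Add2,r2:5,r3:Mul1

STATUS = VALUE 5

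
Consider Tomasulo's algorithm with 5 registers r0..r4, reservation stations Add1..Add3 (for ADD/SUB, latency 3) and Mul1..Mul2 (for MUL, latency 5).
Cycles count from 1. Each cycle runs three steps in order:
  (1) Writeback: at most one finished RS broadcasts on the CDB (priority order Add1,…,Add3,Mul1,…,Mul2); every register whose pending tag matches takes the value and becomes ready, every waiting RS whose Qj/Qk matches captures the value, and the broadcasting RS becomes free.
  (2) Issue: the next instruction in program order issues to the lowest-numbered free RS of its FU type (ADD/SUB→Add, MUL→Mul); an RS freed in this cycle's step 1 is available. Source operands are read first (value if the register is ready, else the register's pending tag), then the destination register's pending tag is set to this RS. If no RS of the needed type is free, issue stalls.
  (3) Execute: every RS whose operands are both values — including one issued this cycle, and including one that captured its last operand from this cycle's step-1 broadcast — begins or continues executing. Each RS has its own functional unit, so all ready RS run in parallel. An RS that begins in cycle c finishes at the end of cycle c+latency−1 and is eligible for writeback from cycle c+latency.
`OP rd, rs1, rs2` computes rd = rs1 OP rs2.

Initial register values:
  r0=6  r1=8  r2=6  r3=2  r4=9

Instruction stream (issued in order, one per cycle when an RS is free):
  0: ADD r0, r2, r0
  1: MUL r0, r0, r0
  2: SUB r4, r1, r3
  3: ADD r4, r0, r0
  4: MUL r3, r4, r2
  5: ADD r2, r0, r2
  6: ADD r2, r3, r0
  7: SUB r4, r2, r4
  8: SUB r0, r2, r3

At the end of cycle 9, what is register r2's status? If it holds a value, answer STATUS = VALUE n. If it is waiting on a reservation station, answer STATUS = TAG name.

cycle 1: issue ADD r0<-Add1 // r0:Add1,r1:8,r2:6,r3:2,r4:9
cycle 2: issue MUL r0<-Mul1 // r0:Mul1,r1:8,r2:6,r3:2,r4:9
cycle 3: issue SUB r4<-Add2 // r0:Mul1,r1:8,r2:6,r3:2,r4:Add2
cycle 4: CDB Add1=12; issue ADD r4<-Add1 // r0:Mul1,r1:8,r2:6,r3:2,r4:Add1
cycle 5: issue MUL r3<-Mul2 // r0:Mul1,r1:8,r2:6,r3:Mul2,r4:Add1
cycle 6: CDB Add2=6; issue ADD r2<-Add2 // r0:Mul1,r1:8,r2:Add2,r3:Mul2,r4:Add1
cycle 7: issue ADD r2<-Add3 // r0:Mul1,r1:8,r2:Add3,r3:Mul2,r4:Add1
cycle 8: stall // r0:Mul1,r1:8,r2:Add3,r3:Mul2,r4:Add1
cycle 9: CDB Mul1=144; stall // r0:144,r1:8,r2:Add3,r3:Mul2,r4:Add1

STATUS = TAG Add3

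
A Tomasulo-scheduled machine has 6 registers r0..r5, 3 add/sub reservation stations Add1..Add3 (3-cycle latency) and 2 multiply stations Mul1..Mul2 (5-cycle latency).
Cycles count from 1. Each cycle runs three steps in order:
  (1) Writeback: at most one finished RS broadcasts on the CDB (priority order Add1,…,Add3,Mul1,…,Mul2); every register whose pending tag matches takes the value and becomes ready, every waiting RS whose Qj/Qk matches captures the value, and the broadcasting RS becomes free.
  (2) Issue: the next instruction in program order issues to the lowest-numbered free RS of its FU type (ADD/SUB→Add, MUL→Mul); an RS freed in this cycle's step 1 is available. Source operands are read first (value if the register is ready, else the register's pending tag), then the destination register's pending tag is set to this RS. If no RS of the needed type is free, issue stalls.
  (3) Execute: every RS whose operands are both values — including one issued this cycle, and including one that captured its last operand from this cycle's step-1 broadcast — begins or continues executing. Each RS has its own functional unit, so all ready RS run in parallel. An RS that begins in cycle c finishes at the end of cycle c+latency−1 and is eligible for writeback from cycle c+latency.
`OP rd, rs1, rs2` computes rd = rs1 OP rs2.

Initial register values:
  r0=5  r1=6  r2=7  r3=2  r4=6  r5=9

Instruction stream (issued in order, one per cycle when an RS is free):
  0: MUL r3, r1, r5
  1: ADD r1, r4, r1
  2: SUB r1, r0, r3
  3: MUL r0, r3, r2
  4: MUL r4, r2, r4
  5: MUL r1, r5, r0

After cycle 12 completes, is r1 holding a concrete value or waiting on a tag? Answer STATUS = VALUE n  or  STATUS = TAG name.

cycle 1: issue MUL r3<-Mul1 // r0:5,r1:6,r2:7,r3:Mul1,r4:6,r5:9
cycle 2: issue ADD r1<-Add1 // r0:5,r1:Add1,r2:7,r3:Mul1,r4:6,r5:9
cycle 3: issue SUB r1<-Add2 // r0:5,r1:Add2,r2:7,r3:Mul1,r4:6,r5:9
cycle 4: issue MUL r0<-Mul2 // r0:Mul2,r1:Add2,r2:7,r3:Mul1,r4:6,r5:9
cycle 5: CDB Add1=12; stall // r0:Mul2,r1:Add2,r2:7,r3:Mul1,r4:6,r5:9
cycle 6: CDB Mul1=54; issue MUL r4<-Mul1 // r0:Mul2,r1:Add2,r2:7,r3:54,r4:Mul1,r5:9
cycle 7: stall // r0:Mul2,r1:Add2,r2:7,r3:54,r4:Mul1,r5:9
cycle 8: stall // r0:Mul2,r1:Add2,r2:7,r3:54,r4:Mul1,r5:9
cycle 9: CDB Add2=-49; stall // r0:Mul2,r1:-49,r2:7,r3:54,r4:Mul1,r5:9
cycle 10: stall // r0:Mul2,r1:-49,r2:7,r3:54,r4:Mul1,r5:9
cycle 11: CDB Mul1=42; issue MUL r1<-Mul1 // r0:Mul2,r1:Mul1,r2:7,r3:54,r4:42,r5:9
cycle 12: CDB Mul2=378 // r0:378,r1:Mul1,r2:7,r3:54,r4:42,r5:9

STATUS = TAG Mul1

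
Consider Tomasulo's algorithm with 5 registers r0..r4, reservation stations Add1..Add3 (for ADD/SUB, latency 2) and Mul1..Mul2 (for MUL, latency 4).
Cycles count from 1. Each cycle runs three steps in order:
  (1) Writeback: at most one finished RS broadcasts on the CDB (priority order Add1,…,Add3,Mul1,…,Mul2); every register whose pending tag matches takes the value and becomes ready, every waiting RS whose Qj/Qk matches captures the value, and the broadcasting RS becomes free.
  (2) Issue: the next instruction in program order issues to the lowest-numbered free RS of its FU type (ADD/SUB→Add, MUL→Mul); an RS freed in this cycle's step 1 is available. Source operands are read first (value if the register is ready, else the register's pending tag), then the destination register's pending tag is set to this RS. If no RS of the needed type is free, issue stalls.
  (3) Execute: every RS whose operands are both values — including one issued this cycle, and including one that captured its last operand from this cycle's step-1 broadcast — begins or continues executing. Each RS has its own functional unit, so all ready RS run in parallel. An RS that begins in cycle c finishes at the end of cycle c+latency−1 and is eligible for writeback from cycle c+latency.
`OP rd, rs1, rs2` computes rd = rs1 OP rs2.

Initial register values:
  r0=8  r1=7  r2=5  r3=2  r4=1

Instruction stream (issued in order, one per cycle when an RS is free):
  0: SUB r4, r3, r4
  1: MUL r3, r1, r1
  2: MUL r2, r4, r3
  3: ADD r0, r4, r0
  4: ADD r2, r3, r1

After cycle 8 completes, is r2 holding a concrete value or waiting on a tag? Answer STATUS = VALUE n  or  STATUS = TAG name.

  c1: issue SUB r4<-Add1  regs: r0:8,r1:7,r2:5,r3:2,r4:Add1
  c2: issue MUL r3<-Mul1  regs: r0:8,r1:7,r2:5,r3:Mul1,r4:Add1
  c3: CDB Add1=1; issue MUL r2<-Mul2  regs: r0:8,r1:7,r2:Mul2,r3:Mul1,r4:1
  c4: issue ADD r0<-Add1  regs: r0:Add1,r1:7,r2:Mul2,r3:Mul1,r4:1
  c5: issue ADD r2<-Add2  regs: r0:Add1,r1:7,r2:Add2,r3:Mul1,r4:1
  c6: CDB Add1=9  regs: r0:9,r1:7,r2:Add2,r3:Mul1,r4:1
  c7: CDB Mul1=49  regs: r0:9,r1:7,r2:Add2,r3:49,r4:1
  c8: -  regs: r0:9,r1:7,r2:Add2,r3:49,r4:1

STATUS = TAG Add2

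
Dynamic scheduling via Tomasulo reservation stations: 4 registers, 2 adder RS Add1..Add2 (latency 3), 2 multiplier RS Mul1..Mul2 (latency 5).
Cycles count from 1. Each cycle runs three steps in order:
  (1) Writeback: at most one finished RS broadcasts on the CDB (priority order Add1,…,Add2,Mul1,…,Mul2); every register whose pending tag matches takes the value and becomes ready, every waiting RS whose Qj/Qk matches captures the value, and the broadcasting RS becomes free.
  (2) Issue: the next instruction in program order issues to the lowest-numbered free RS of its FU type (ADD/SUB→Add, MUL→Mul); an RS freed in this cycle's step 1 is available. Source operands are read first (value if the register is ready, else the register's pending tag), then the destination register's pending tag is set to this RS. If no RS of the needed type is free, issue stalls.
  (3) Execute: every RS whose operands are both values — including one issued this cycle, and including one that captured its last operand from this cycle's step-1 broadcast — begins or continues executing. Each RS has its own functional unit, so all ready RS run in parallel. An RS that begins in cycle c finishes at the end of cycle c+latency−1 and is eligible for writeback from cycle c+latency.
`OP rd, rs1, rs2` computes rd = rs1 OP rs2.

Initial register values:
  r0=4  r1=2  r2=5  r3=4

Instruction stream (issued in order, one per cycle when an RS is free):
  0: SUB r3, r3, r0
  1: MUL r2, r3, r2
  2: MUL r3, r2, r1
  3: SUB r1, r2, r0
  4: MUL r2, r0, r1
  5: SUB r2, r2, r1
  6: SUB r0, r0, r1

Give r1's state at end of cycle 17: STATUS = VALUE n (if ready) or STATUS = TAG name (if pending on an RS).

  c1: issue SUB r3<-Add1  regs: r0:4,r1:2,r2:5,r3:Add1
  c2: issue MUL r2<-Mul1  regs: r0:4,r1:2,r2:Mul1,r3:Add1
  c3: issue MUL r3<-Mul2  regs: r0:4,r1:2,r2:Mul1,r3:Mul2
  c4: CDB Add1=0; issue SUB r1<-Add1  regs: r0:4,r1:Add1,r2:Mul1,r3:Mul2
  c5: stall  regs: r0:4,r1:Add1,r2:Mul1,r3:Mul2
  c6: stall  regs: r0:4,r1:Add1,r2:Mul1,r3:Mul2
  c7: stall  regs: r0:4,r1:Add1,r2:Mul1,r3:Mul2
  c8: stall  regs: r0:4,r1:Add1,r2:Mul1,r3:Mul2
  c9: CDB Mul1=0; issue MUL r2<-Mul1  regs: r0:4,r1:Add1,r2:Mul1,r3:Mul2
  c10: issue SUB r2<-Add2  regs: r0:4,r1:Add1,r2:Add2,r3:Mul2
  c11: stall  regs: r0:4,r1:Add1,r2:Add2,r3:Mul2
  c12: CDB Add1=-4; issue SUB r0<-Add1  regs: r0:Add1,r1:-4,r2:Add2,r3:Mul2
  c13: -  regs: r0:Add1,r1:-4,r2:Add2,r3:Mul2
  c14: CDB Mul2=0  regs: r0:Add1,r1:-4,r2:Add2,r3:0
  c15: CDB Add1=8  regs: r0:8,r1:-4,r2:Add2,r3:0
  c16: -  regs: r0:8,r1:-4,r2:Add2,r3:0
  c17: CDB Mul1=-16  regs: r0:8,r1:-4,r2:Add2,r3:0

STATUS = VALUE -4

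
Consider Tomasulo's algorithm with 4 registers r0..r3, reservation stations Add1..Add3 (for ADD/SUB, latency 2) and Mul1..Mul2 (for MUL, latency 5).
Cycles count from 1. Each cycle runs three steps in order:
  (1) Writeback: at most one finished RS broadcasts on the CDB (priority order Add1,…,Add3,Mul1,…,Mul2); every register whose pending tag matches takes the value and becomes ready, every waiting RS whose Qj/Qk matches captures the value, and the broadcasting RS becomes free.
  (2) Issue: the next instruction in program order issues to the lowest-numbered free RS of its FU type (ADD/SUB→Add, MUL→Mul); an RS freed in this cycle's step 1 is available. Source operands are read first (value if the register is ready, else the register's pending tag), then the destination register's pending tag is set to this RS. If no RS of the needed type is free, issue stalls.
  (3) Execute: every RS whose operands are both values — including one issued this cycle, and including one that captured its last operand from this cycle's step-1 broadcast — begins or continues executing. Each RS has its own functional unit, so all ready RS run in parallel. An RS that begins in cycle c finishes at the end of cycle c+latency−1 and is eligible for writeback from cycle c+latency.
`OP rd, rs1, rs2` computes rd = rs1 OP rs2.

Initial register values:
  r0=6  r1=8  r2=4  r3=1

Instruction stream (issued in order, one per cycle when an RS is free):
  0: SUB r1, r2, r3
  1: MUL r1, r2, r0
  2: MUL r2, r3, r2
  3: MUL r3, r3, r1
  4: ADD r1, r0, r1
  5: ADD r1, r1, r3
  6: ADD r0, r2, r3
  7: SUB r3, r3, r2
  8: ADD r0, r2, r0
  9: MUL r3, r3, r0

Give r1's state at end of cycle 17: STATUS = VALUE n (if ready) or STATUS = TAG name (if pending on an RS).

STATUS = VALUE 54

cycle 1: issue SUB r1<-Add1 // r0:6,r1:Add1,r2:4,r3:1
cycle 2: issue MUL r1<-Mul1 // r0:6,r1:Mul1,r2:4,r3:1
cycle 3: CDB Add1=3; issue MUL r2<-Mul2 // r0:6,r1:Mul1,r2:Mul2,r3:1
cycle 4: stall // r0:6,r1:Mul1,r2:Mul2,r3:1
cycle 5: stall // r0:6,r1:Mul1,r2:Mul2,r3:1
cycle 6: stall // r0:6,r1:Mul1,r2:Mul2,r3:1
cycle 7: CDB Mul1=24; issue MUL r3<-Mul1 // r0:6,r1:24,r2:Mul2,r3:Mul1
cycle 8: CDB Mul2=4; issue ADD r1<-Add1 // r0:6,r1:Add1,r2:4,r3:Mul1
cycle 9: issue ADD r1<-Add2 // r0:6,r1:Add2,r2:4,r3:Mul1
cycle 10: CDB Add1=30; issue ADD r0<-Add1 // r0:Add1,r1:Add2,r2:4,r3:Mul1
cycle 11: issue SUB r3<-Add3 // r0:Add1,r1:Add2,r2:4,r3:Add3
cycle 12: CDB Mul1=24; stall // r0:Add1,r1:Add2,r2:4,r3:Add3
cycle 13: stall // r0:Add1,r1:Add2,r2:4,r3:Add3
cycle 14: CDB Add1=28; issue ADD r0<-Add1 // r0:Add1,r1:Add2,r2:4,r3:Add3
cycle 15: CDB Add2=54; issue MUL r3<-Mul1 // r0:Add1,r1:54,r2:4,r3:Mul1
cycle 16: CDB Add1=32 // r0:32,r1:54,r2:4,r3:Mul1
cycle 17: CDB Add3=20 // r0:32,r1:54,r2:4,r3:Mul1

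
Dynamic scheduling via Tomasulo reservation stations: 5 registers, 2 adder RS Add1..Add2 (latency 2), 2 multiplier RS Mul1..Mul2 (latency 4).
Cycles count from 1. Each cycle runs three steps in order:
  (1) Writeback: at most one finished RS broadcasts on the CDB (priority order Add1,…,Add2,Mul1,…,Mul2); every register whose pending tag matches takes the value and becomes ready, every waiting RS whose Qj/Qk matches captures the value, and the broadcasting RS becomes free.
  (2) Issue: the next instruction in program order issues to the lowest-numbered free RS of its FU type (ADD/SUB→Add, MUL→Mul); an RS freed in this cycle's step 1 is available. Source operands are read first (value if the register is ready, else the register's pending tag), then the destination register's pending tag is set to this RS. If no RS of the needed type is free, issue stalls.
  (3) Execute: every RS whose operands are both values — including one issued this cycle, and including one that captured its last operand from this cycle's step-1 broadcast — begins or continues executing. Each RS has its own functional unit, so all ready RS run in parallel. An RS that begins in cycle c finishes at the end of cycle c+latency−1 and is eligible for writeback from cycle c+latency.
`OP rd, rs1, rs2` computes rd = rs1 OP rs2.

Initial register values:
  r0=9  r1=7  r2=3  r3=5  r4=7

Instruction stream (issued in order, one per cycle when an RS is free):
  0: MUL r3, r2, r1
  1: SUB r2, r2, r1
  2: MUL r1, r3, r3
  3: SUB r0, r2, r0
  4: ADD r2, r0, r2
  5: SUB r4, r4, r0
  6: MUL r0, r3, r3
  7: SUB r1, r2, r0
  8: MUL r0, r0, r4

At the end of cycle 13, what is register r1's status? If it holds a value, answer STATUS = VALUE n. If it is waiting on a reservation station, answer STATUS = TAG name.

STATUS = VALUE -458

cycle 1: issue MUL r3<-Mul1 // r0:9,r1:7,r2:3,r3:Mul1,r4:7
cycle 2: issue SUB r2<-Add1 // r0:9,r1:7,r2:Add1,r3:Mul1,r4:7
cycle 3: issue MUL r1<-Mul2 // r0:9,r1:Mul2,r2:Add1,r3:Mul1,r4:7
cycle 4: CDB Add1=-4; issue SUB r0<-Add1 // r0:Add1,r1:Mul2,r2:-4,r3:Mul1,r4:7
cycle 5: CDB Mul1=21; issue ADD r2<-Add2 // r0:Add1,r1:Mul2,r2:Add2,r3:21,r4:7
cycle 6: CDB Add1=-13; issue SUB r4<-Add1 // r0:-13,r1:Mul2,r2:Add2,r3:21,r4:Add1
cycle 7: issue MUL r0<-Mul1 // r0:Mul1,r1:Mul2,r2:Add2,r3:21,r4:Add1
cycle 8: CDB Add1=20; issue SUB r1<-Add1 // r0:Mul1,r1:Add1,r2:Add2,r3:21,r4:20
cycle 9: CDB Add2=-17; stall // r0:Mul1,r1:Add1,r2:-17,r3:21,r4:20
cycle 10: CDB Mul2=441; issue MUL r0<-Mul2 // r0:Mul2,r1:Add1,r2:-17,r3:21,r4:20
cycle 11: CDB Mul1=441 // r0:Mul2,r1:Add1,r2:-17,r3:21,r4:20
cycle 12: - // r0:Mul2,r1:Add1,r2:-17,r3:21,r4:20
cycle 13: CDB Add1=-458 // r0:Mul2,r1:-458,r2:-17,r3:21,r4:20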